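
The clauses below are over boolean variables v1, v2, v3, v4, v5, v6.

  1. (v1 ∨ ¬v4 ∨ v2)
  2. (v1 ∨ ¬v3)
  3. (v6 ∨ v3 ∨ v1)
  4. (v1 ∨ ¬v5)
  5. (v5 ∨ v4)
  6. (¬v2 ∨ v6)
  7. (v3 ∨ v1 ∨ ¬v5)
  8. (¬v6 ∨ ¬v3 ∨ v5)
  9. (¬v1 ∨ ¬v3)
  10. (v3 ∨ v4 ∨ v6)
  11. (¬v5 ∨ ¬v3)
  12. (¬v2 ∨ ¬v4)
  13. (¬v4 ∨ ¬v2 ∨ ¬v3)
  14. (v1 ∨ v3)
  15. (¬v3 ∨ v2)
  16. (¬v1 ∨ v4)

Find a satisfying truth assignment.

Branch on v1: take v1 = True.
  then v3 is forced to False.
  then v4 is forced to True.
  then v2 is forced to False.
v5, v6 are now unconstrained; take v5 = True, v6 = True.
Every clause has at least one true literal under this assignment.

v1=True, v2=False, v3=False, v4=True, v5=True, v6=True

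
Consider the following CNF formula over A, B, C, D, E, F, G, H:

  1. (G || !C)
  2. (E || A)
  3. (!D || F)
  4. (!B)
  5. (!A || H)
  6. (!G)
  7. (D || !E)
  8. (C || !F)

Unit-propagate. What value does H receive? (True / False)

True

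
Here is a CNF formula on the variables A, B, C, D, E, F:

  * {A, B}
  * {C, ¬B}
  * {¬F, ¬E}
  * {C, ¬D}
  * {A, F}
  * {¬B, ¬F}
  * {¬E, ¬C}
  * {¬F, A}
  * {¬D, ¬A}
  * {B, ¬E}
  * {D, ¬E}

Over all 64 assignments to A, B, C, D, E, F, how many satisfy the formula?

Satisfying assignments:
  A=1 B=0 C=0 D=0 E=0 F=0
  A=1 B=0 C=0 D=0 E=0 F=1
  A=1 B=0 C=1 D=0 E=0 F=0
  A=1 B=0 C=1 D=0 E=0 F=1
  A=1 B=1 C=1 D=0 E=0 F=0
Count: 5.

5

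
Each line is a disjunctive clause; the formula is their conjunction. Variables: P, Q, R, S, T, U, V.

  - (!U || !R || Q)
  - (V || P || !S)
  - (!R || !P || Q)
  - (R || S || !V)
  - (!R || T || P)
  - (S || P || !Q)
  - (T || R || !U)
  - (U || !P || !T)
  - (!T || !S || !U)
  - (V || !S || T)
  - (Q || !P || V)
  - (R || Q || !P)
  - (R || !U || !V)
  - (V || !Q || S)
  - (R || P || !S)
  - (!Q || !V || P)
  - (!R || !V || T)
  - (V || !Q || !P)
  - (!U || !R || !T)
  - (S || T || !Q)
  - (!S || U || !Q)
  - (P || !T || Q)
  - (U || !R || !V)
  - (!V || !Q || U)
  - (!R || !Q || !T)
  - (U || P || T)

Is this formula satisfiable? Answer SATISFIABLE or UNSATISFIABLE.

Q = True:
  T = True:
    S = True:
      propagation gives U=False; contradiction.
    S = False:
      propagation gives V=False; contradiction.
  T = False:
    propagation gives S=True, V=True, P=True, R=False; an empty clause results — contradiction.
Q = False:
  R = True:
    propagation gives U=False, P=False, T=True; an empty clause results — contradiction.
  R = False:
    propagation gives P=False, S=False, V=False, T=False; an empty clause results — contradiction.
Every branch closes, so no satisfying assignment exists.

UNSATISFIABLE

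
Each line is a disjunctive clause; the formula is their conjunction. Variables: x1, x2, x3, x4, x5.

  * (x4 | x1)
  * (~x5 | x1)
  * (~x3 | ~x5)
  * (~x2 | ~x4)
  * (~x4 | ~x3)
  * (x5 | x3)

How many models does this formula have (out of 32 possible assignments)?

Satisfying assignments:
  x1=T x2=F x3=F x4=F x5=T
  x1=T x2=F x3=F x4=T x5=T
  x1=T x2=F x3=T x4=F x5=F
  x1=T x2=T x3=F x4=F x5=T
  x1=T x2=T x3=T x4=F x5=F
That's 5 in total.

5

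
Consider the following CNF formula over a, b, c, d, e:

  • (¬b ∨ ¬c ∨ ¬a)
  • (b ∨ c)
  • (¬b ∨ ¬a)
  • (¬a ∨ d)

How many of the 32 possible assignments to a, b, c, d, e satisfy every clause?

14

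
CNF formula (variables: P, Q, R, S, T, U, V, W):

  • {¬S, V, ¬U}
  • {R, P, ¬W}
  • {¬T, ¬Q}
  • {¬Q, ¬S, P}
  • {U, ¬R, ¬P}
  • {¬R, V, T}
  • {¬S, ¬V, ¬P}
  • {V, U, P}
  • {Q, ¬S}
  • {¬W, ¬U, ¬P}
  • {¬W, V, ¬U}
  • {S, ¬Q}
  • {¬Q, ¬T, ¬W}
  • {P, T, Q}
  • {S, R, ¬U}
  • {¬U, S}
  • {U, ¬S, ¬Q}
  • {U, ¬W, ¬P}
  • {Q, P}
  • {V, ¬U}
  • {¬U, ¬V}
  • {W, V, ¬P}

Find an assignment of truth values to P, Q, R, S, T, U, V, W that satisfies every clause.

P=T, Q=F, R=F, S=F, T=F, U=F, V=T, W=F

Branch on P: take P = True.
Try Q = False.
  then S is forced to False.
  then U is forced to False.
  then R is forced to False.
  then W is forced to False.
  then V is forced to True.
T is now unconstrained; take T = False.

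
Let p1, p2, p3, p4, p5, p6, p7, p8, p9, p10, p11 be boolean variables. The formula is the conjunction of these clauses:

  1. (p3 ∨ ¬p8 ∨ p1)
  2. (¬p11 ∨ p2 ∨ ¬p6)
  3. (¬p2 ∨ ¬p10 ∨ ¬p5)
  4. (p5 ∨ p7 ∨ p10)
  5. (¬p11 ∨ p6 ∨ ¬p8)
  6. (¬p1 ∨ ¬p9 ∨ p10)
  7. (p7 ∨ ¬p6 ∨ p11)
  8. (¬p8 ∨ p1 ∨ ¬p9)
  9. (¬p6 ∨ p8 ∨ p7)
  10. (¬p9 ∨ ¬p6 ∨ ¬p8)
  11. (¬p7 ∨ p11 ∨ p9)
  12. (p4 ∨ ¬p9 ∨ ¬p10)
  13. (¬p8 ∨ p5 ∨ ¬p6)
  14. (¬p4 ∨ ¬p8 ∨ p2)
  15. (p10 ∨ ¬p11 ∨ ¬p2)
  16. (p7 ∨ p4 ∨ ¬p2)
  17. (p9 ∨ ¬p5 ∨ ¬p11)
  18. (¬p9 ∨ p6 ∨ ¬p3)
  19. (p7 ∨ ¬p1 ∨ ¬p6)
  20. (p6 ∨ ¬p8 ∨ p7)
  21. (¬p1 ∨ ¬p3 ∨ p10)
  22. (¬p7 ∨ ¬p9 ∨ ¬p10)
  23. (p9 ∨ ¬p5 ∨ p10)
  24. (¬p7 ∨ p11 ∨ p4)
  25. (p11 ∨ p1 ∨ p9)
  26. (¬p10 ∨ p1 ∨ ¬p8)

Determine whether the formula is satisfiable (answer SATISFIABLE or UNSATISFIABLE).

Try p1 = False.
Try p2 = False.
The remaining clauses are satisfied by p3 = True, p4 = False, p5 = False, p6 = False, p7 = False, p8 = False, p9 = False, p10 = True, p11 = True.
Every clause has at least one true literal under this assignment.
So p1 = False, p2 = False, p3 = True, p4 = False, p5 = False, p6 = False, p7 = False, p8 = False, p9 = False, p10 = True, p11 = True is a satisfying assignment.

SATISFIABLE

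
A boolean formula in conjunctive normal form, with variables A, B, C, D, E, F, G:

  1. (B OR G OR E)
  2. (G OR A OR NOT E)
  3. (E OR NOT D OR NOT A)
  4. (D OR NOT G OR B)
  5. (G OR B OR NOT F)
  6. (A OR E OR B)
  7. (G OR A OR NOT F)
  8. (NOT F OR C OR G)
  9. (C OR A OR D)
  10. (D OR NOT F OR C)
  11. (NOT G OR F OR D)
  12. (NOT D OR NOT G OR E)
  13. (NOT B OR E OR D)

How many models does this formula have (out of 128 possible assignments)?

30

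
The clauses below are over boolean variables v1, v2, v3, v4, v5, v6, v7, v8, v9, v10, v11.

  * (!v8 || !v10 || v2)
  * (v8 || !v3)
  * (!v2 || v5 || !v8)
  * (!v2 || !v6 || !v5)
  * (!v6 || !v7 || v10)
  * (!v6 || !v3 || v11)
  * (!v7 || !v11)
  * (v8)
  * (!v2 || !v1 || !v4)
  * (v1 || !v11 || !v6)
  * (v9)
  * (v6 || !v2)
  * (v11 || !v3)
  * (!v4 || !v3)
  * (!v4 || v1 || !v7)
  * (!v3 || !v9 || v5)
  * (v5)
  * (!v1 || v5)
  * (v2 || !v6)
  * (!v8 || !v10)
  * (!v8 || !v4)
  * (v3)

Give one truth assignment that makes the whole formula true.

v1=T, v2=F, v3=T, v4=F, v5=T, v6=F, v7=F, v8=T, v9=T, v10=F, v11=T

Unit propagation: (v8) forces v8 = True.
(v9) is a unit clause, so v9 = True.
The clause (v5) is unit: v5 must be True.
Unit propagation: (!v10) forces v10 = False.
The clause (!v4) is unit: v4 must be False.
The clause (v3) is unit: v3 must be True.
(v11) is a unit clause, so v11 = True.
The clause (!v7) is unit: v7 must be False.
v1 occurs only positively in the remaining clauses — set v1 = True.
Try v2 = False.
  then v6 is forced to False.
Every clause has at least one true literal under this assignment.
Check each clause:
  1. (!v8 || v2 || !v10) — !v10 is true.
  2. (!v3 || v8) — v8 is true.
  3. (!v8 || !v2 || v5) — v5 is true.
  4. (!v2 || !v5 || !v6) — !v6 is true.
  5. (v10 || !v7 || !v6) — !v7 is true.
  6. (!v3 || !v6 || v11) — !v6 is true.
  7. (!v11 || !v7) — !v7 is true.
  8. (v8) — v8 is true.
  9. (!v1 || !v2 || !v4) — !v4 is true.
  10. (!v6 || !v11 || v1) — v1 is true.
  11. (v9) — v9 is true.
  12. (v6 || !v2) — !v2 is true.
  13. (v11 || !v3) — v11 is true.
  14. (!v4 || !v3) — !v4 is true.
  15. (v1 || !v7 || !v4) — v1 is true.
  16. (!v3 || !v9 || v5) — v5 is true.
  17. (v5) — v5 is true.
  18. (!v1 || v5) — v5 is true.
  19. (!v6 || v2) — !v6 is true.
  20. (!v10 || !v8) — !v10 is true.
  21. (!v4 || !v8) — !v4 is true.
  22. (v3) — v3 is true.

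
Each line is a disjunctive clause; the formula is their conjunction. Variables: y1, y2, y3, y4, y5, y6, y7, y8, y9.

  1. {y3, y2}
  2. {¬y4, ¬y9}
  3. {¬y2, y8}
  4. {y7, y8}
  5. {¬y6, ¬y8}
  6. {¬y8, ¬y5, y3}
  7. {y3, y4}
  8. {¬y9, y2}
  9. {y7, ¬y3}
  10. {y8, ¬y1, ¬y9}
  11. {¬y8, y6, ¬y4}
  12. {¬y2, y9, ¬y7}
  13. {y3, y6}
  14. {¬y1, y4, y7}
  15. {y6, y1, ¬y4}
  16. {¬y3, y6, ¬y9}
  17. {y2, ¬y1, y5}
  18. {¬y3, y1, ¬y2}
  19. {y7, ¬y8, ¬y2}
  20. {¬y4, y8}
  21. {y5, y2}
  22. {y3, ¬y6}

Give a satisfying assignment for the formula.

y1=F, y2=F, y3=T, y4=F, y5=T, y6=T, y7=T, y8=F, y9=F

Try y1 = False.
Branch on y2: take y2 = False.
  then y3 is forced to True.
  then y9 is forced to False.
  then y7 is forced to True.
  then y5 is forced to True.
The remaining clauses are satisfied by y4 = False, y6 = True, y8 = False.
Every clause has at least one true literal under this assignment.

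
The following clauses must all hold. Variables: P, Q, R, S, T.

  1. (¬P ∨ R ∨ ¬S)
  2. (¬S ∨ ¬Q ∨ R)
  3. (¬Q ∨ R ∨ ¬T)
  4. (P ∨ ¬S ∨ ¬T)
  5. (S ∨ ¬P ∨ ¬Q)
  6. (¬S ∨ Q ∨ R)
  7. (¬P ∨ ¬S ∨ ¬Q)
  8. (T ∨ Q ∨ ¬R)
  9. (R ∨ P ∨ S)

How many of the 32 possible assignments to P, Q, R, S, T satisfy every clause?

8

Satisfying assignments:
  P=F Q=F R=T S=F T=T
  P=F Q=T R=T S=F T=F
  P=F Q=T R=T S=F T=T
  P=F Q=T R=T S=T T=F
  P=T Q=F R=F S=F T=F
  P=T Q=F R=F S=F T=T
  P=T Q=F R=T S=F T=T
  P=T Q=F R=T S=T T=T
That's 8 in total.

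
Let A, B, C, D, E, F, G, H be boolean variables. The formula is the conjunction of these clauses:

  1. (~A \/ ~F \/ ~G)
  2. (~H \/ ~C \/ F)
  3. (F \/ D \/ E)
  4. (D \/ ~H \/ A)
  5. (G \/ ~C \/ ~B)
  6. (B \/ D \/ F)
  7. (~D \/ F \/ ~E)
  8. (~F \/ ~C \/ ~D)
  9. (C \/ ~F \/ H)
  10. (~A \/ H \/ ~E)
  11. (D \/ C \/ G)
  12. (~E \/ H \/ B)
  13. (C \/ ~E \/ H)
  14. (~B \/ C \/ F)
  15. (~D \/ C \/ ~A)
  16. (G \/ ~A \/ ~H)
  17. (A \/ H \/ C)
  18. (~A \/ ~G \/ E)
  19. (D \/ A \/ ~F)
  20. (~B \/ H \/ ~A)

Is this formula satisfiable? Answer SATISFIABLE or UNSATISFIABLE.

SATISFIABLE

Set A = True and propagate.
Set B = False and propagate.
Branch on C: take C = True.
The remaining clauses are satisfied by D = True, E = False, F = False, G = False, H = False.
Every clause has at least one true literal under this assignment.
So A = T, B = F, C = T, D = T, E = F, F = F, G = F, H = F is a satisfying assignment.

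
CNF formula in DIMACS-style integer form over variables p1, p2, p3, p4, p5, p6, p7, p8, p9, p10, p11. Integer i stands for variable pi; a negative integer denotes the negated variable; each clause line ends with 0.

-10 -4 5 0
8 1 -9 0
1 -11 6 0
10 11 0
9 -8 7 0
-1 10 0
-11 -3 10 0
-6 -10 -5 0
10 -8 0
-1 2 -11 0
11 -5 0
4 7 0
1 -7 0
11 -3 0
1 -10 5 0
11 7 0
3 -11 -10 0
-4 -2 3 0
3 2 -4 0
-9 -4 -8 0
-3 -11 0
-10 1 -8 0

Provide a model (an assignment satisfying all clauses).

Branch on p1: take p1 = True.
  then p10 is forced to True.
Branch on p2: take p2 = True.
Branch on p3: take p3 = False.
  then p11 is forced to False.
  then p5 is forced to False.
  then p4 is forced to False.
  then p7 is forced to True.
p6, p8, p9 are now unconstrained; take p6 = True, p8 = False, p9 = False.

p1 = True  p2 = True  p3 = False  p4 = False  p5 = False  p6 = True  p7 = True  p8 = False  p9 = False  p10 = True  p11 = False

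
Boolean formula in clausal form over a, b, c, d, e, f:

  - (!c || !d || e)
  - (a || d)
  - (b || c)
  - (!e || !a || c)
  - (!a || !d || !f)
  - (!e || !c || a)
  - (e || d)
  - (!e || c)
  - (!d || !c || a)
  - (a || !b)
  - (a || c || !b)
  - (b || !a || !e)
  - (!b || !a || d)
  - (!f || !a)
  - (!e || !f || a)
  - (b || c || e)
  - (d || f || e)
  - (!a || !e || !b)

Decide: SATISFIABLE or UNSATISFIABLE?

Branch on a: take a = True.
  then f is forced to False.
For the remaining variables, b = True, c = False, d = True, e = False works.
So a = True, b = True, c = False, d = True, e = False, f = False is a satisfying assignment.

SATISFIABLE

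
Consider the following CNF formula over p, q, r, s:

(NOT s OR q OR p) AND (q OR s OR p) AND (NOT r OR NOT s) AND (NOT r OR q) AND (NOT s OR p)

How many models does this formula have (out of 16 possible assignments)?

7

Split on s, then p.
  s=T, p=T: remaining (q,r) ∈ {(F,F); (T,F)} — 2.
  s=T, p=F: a clause becomes empty — 0.
  s=F, p=T: remaining (q,r) ∈ {(F,F); (T,F); (T,T)} — 3.
  s=F, p=F: remaining (q,r) ∈ {(T,F); (T,T)} — 2.
Total: 2 + 0 + 3 + 2 = 7.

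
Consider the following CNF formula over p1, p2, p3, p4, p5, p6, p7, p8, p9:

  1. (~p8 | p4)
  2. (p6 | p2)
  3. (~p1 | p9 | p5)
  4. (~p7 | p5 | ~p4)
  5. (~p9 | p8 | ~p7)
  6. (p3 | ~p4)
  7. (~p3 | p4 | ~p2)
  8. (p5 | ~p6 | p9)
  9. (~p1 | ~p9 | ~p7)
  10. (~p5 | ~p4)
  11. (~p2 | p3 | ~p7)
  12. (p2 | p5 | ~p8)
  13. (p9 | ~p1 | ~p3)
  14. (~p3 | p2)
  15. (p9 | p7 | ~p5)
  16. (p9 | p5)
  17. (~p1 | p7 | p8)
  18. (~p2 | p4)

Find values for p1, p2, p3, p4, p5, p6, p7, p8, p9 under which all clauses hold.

p1=True, p2=True, p3=True, p4=True, p5=False, p6=False, p7=False, p8=True, p9=True

Check each clause:
  1. (p4 | ~p8) — p4 is true.
  2. (p6 | p2) — p2 is true.
  3. (~p1 | p9 | p5) — p9 is true.
  4. (~p7 | p5 | ~p4) — ~p7 is true.
  5. (~p9 | ~p7 | p8) — p8 is true.
  6. (~p4 | p3) — p3 is true.
  7. (~p3 | p4 | ~p2) — p4 is true.
  8. (p9 | p5 | ~p6) — p9 is true.
  9. (~p1 | ~p9 | ~p7) — ~p7 is true.
  10. (~p4 | ~p5) — ~p5 is true.
  11. (p3 | ~p2 | ~p7) — ~p7 is true.
  12. (~p8 | p2 | p5) — p2 is true.
  13. (~p3 | p9 | ~p1) — p9 is true.
  14. (p2 | ~p3) — p2 is true.
  15. (p9 | p7 | ~p5) — p9 is true.
  16. (p5 | p9) — p9 is true.
  17. (~p1 | p8 | p7) — p8 is true.
  18. (p4 | ~p2) — p4 is true.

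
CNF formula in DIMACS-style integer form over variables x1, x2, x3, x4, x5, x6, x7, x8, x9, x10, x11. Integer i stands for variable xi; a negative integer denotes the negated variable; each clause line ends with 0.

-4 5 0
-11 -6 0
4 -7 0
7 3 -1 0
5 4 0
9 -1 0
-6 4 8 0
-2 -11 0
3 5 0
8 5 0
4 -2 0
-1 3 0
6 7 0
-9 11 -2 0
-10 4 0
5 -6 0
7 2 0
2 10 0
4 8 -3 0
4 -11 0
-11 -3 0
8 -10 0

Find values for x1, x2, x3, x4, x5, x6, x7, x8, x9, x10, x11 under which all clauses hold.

x1 = False, x2 = True, x3 = False, x4 = True, x5 = True, x6 = False, x7 = True, x8 = True, x9 = False, x10 = True, x11 = False

Pure literal: x1 appears only negated; assign x1 = False.
x5 occurs only positively in the remaining clauses — set x5 = True.
Set x2 = True and propagate.
  then x11 is forced to False.
  then x4 is forced to True.
  then x9 is forced to False.
Set x6 = False and propagate.
  then x7 is forced to True.
The remaining clauses are satisfied by x3 = False, x8 = True, x10 = True.
Check each clause:
  1. (~x4 \/ x5) — x5 is true.
  2. (~x11 \/ ~x6) — ~x6 is true.
  3. (~x7 \/ x4) — x4 is true.
  4. (x3 \/ x7 \/ ~x1) — ~x1 is true.
  5. (x5 \/ x4) — x4 is true.
  6. (x9 \/ ~x1) — ~x1 is true.
  7. (~x6 \/ x4 \/ x8) — x8 is true.
  8. (~x2 \/ ~x11) — ~x11 is true.
  9. (x5 \/ x3) — x5 is true.
  10. (x5 \/ x8) — x8 is true.
  11. (~x2 \/ x4) — x4 is true.
  12. (x3 \/ ~x1) — ~x1 is true.
  13. (x6 \/ x7) — x7 is true.
  14. (x11 \/ ~x2 \/ ~x9) — ~x9 is true.
  15. (x4 \/ ~x10) — x4 is true.
  16. (~x6 \/ x5) — ~x6 is true.
  17. (x7 \/ x2) — x2 is true.
  18. (x10 \/ x2) — x2 is true.
  19. (x4 \/ ~x3 \/ x8) — x8 is true.
  20. (x4 \/ ~x11) — x4 is true.
  21. (~x3 \/ ~x11) — ~x3 is true.
  22. (~x10 \/ x8) — x8 is true.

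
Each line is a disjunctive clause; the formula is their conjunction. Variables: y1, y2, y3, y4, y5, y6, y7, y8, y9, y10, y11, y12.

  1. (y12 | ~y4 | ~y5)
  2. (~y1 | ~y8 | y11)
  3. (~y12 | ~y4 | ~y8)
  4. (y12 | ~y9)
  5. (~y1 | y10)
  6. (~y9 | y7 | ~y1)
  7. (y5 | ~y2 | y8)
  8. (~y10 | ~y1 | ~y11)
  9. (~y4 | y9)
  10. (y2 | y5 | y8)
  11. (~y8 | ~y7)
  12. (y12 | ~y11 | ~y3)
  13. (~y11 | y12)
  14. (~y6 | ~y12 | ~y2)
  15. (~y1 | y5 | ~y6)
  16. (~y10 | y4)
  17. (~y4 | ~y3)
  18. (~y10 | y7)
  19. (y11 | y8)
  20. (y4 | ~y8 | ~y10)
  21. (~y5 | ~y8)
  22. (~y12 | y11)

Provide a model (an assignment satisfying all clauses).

y1 = F, y2 = T, y3 = T, y4 = F, y5 = T, y6 = F, y7 = T, y8 = F, y9 = T, y10 = F, y11 = T, y12 = T

Check each clause:
  1. (~y5 | ~y4 | y12) — y12 is true.
  2. (~y1 | ~y8 | y11) — ~y8 is true.
  3. (~y8 | ~y4 | ~y12) — ~y8 is true.
  4. (y12 | ~y9) — y12 is true.
  5. (y10 | ~y1) — ~y1 is true.
  6. (~y1 | ~y9 | y7) — y7 is true.
  7. (~y2 | y8 | y5) — y5 is true.
  8. (~y11 | ~y10 | ~y1) — ~y1 is true.
  9. (~y4 | y9) — y9 is true.
  10. (y2 | y8 | y5) — y2 is true.
  11. (~y7 | ~y8) — ~y8 is true.
  12. (~y3 | ~y11 | y12) — y12 is true.
  13. (~y11 | y12) — y12 is true.
  14. (~y6 | ~y12 | ~y2) — ~y6 is true.
  15. (~y1 | y5 | ~y6) — ~y6 is true.
  16. (~y10 | y4) — ~y10 is true.
  17. (~y3 | ~y4) — ~y4 is true.
  18. (~y10 | y7) — ~y10 is true.
  19. (y11 | y8) — y11 is true.
  20. (~y10 | y4 | ~y8) — ~y8 is true.
  21. (~y5 | ~y8) — ~y8 is true.
  22. (~y12 | y11) — y11 is true.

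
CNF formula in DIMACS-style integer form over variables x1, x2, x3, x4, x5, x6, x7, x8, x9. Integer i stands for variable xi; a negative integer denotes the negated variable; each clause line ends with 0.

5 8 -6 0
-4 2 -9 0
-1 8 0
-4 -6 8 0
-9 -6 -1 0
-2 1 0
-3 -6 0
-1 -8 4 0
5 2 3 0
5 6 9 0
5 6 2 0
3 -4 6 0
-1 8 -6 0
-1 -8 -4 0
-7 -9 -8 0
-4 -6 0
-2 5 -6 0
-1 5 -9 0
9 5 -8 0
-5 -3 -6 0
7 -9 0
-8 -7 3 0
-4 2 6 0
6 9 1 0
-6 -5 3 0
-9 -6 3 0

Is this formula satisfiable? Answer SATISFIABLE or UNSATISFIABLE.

SATISFIABLE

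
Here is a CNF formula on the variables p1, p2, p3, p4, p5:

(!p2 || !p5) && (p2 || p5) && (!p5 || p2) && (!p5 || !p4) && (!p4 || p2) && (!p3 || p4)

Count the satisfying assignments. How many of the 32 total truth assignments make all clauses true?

The models are:
  p1=0 p2=1 p3=0 p4=0 p5=0
  p1=0 p2=1 p3=0 p4=1 p5=0
  p1=0 p2=1 p3=1 p4=1 p5=0
  p1=1 p2=1 p3=0 p4=0 p5=0
  p1=1 p2=1 p3=0 p4=1 p5=0
  p1=1 p2=1 p3=1 p4=1 p5=0
Count: 6.

6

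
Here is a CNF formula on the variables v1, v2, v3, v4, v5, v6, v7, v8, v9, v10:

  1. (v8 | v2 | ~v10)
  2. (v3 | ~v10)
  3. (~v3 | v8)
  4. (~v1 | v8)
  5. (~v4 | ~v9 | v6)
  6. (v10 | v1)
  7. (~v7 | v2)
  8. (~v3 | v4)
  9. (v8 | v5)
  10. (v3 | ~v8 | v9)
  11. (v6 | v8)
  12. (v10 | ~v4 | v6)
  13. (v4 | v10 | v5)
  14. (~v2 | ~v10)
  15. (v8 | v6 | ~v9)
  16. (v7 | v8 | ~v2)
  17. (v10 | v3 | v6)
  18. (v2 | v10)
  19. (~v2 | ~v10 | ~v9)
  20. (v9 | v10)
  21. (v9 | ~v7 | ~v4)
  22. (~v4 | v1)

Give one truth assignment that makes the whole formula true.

Pure literal: v5 appears only positively; assign v5 = True.
Branch on v1: take v1 = True.
  then v8 is forced to True.
Try v2 = False.
  then v7 is forced to False.
  then v10 is forced to True.
  then v3 is forced to True.
  then v4 is forced to True.
The remaining clauses are satisfied by v6 = False, v9 = False.

v1=T  v2=F  v3=T  v4=T  v5=T  v6=F  v7=F  v8=T  v9=F  v10=T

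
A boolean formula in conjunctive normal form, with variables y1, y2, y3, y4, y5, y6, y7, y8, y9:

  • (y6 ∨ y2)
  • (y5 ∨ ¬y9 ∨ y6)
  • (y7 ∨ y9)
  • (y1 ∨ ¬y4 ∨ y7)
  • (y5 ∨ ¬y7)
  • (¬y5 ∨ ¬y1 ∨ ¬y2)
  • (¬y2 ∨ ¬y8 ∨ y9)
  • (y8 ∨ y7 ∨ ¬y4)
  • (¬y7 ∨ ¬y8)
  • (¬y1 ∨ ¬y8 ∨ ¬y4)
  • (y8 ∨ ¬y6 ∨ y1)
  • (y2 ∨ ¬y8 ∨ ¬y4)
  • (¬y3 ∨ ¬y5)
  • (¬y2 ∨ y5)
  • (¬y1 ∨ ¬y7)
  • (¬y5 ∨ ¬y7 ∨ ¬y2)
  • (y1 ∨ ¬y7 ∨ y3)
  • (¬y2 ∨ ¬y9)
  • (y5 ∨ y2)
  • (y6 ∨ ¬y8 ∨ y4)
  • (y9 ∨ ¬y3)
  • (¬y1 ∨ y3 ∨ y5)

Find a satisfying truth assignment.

Try y1 = True.
  then y7 is forced to False.
  then y9 is forced to True.
  then y2 is forced to False.
  then y6 is forced to True.
  then y5 is forced to True.
  then y3 is forced to False.
The remaining clauses are satisfied by y4 = False, y8 = False.

y1=T  y2=F  y3=F  y4=F  y5=T  y6=T  y7=F  y8=F  y9=T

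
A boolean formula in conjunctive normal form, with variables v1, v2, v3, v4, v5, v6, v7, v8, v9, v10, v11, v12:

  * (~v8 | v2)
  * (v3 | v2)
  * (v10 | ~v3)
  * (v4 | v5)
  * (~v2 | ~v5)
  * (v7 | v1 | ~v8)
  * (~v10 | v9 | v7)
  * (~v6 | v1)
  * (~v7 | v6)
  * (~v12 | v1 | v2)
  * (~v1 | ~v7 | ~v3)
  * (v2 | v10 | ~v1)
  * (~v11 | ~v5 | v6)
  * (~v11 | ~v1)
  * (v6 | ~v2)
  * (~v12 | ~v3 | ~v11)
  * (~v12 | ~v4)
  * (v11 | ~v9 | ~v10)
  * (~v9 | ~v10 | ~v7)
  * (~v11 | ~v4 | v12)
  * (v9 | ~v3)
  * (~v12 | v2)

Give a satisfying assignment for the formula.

v1=T, v2=T, v3=F, v4=T, v5=F, v6=T, v7=T, v8=F, v9=T, v10=F, v11=F, v12=F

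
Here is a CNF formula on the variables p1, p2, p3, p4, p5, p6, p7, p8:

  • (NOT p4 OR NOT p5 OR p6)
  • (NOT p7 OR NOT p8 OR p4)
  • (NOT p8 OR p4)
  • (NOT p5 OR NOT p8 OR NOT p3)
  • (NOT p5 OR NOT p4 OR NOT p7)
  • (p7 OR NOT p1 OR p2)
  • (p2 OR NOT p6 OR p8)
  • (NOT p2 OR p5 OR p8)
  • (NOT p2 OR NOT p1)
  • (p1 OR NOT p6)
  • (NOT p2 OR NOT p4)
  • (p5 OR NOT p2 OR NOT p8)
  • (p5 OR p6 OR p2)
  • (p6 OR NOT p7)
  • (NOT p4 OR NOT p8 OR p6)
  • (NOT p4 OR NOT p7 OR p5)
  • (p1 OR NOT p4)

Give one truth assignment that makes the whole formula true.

Pure literal: p3 appears only negated; assign p3 = False.
Try p1 = False.
  then p6 is forced to False.
  then p7 is forced to False.
  then p4 is forced to False.
  then p8 is forced to False.
Try p2 = True.
  then p5 is forced to True.
Every clause has at least one true literal under this assignment.

p1=F, p2=T, p3=F, p4=F, p5=T, p6=F, p7=F, p8=F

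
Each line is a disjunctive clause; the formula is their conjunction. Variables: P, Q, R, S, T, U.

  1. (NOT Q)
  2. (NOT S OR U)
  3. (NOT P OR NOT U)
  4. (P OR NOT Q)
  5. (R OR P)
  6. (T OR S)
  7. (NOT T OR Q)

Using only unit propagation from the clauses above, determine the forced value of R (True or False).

True

(NOT Q) is a unit clause: Q = False.
(Q OR NOT T): since Q = False, the clause reduces to (NOT T). T = False.
(S OR T) with T = False leaves only S, so S = True.
From (NOT S OR U) and S = True: U = True.
From (NOT U OR NOT P) and U = True: P = False.
(R OR P): since P = False, the clause reduces to (R). R = True.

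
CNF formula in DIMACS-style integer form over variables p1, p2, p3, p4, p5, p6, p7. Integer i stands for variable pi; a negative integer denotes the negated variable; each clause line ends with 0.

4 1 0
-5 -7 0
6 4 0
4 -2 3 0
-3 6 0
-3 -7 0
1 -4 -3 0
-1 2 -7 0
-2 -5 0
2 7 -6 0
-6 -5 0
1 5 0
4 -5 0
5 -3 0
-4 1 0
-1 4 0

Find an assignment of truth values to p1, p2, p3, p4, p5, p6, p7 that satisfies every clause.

p1=True  p2=True  p3=False  p4=True  p5=False  p6=False  p7=False

Set p1 = True and propagate.
  then p4 is forced to True.
Set p2 = True and propagate.
  then p5 is forced to False.
  then p3 is forced to False.
p6, p7 are now unconstrained; take p6 = False, p7 = False.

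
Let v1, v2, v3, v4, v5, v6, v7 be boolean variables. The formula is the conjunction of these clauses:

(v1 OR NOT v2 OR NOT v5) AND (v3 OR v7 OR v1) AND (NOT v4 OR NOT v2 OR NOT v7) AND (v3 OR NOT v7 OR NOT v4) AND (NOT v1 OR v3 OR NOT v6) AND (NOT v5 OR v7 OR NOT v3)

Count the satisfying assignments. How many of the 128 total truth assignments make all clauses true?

56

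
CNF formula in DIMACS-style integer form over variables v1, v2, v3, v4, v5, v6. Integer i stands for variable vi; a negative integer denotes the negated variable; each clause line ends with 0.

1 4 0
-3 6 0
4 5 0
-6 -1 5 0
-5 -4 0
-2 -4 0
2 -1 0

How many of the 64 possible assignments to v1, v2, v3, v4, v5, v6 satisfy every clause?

Satisfying assignments:
  v1=0 v2=0 v3=0 v4=1 v5=0 v6=0
  v1=0 v2=0 v3=0 v4=1 v5=0 v6=1
  v1=0 v2=0 v3=1 v4=1 v5=0 v6=1
  v1=1 v2=1 v3=0 v4=0 v5=1 v6=0
  v1=1 v2=1 v3=0 v4=0 v5=1 v6=1
  v1=1 v2=1 v3=1 v4=0 v5=1 v6=1
Count: 6.

6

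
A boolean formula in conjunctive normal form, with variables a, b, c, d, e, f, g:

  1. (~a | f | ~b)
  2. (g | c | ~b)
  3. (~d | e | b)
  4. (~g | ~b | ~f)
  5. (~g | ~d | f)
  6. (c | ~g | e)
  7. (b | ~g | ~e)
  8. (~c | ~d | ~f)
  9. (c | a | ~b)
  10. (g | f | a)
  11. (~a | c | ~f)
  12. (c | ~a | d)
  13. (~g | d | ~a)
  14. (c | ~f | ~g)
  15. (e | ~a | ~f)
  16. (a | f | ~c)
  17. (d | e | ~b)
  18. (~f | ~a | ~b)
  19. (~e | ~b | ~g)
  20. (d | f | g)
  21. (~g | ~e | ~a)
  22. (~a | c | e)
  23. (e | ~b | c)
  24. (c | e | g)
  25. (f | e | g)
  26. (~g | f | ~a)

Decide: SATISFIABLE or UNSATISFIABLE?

Try a = True.
For the remaining variables, b = False, c = True, d = False, e = True, f = True, g = False works.
So a=1, b=0, c=1, d=0, e=1, f=1, g=0 is a satisfying assignment.

SATISFIABLE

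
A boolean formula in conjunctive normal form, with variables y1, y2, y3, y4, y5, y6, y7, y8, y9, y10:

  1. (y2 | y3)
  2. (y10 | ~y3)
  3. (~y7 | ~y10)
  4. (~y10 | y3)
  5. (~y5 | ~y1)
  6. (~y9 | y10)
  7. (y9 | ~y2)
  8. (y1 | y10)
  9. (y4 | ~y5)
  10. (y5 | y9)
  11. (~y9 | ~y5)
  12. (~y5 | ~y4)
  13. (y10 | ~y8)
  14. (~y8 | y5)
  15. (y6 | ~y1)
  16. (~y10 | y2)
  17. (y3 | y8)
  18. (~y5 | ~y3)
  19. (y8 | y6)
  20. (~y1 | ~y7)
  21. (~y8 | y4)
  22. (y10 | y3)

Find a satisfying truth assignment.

y1=True, y2=True, y3=True, y4=False, y5=False, y6=True, y7=False, y8=False, y9=True, y10=True

Pure literal: y6 appears only positively; assign y6 = True.
Pure literal: y7 appears only negated; assign y7 = False.
Branch on y1: take y1 = True.
  then y5 is forced to False.
  then y9 is forced to True.
  then y10 is forced to True.
  then y3 is forced to True.
  then y8 is forced to False.
  then y2 is forced to True.
y4 is now unconstrained; take y4 = False.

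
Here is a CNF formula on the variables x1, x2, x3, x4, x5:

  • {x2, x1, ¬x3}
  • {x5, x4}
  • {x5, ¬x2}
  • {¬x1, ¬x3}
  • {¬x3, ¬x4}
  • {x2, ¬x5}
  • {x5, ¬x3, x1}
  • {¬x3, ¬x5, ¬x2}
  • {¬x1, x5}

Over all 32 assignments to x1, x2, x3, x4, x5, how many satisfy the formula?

5

Satisfying assignments:
  x1=F x2=F x3=F x4=T x5=F
  x1=F x2=T x3=F x4=F x5=T
  x1=F x2=T x3=F x4=T x5=T
  x1=T x2=T x3=F x4=F x5=T
  x1=T x2=T x3=F x4=T x5=T
Count: 5.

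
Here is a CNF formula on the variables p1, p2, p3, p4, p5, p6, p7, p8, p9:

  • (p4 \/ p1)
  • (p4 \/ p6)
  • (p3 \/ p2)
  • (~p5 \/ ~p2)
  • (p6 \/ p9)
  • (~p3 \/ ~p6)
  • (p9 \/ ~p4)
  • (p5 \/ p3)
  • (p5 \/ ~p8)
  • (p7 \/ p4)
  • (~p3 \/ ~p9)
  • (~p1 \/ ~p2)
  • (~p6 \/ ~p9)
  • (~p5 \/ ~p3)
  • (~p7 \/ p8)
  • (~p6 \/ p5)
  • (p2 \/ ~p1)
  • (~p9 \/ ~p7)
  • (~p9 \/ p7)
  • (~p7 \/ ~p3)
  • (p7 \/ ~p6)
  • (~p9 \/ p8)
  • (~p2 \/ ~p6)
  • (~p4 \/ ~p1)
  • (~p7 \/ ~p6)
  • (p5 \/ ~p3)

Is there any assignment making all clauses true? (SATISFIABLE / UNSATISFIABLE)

UNSATISFIABLE

p6 = True:
  propagation gives p3=False, p2=True; an empty clause results — contradiction.
p6 = False:
  propagation gives p4=True, p9=True, p3=False, p2=True; an empty clause results — contradiction.
Every branch closes, so no satisfying assignment exists.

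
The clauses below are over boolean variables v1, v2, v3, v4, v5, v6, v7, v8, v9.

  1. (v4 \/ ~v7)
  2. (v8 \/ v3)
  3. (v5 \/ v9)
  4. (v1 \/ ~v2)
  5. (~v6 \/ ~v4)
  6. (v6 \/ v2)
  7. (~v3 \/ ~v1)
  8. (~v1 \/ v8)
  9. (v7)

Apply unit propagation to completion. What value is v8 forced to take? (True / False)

(v7) stands alone — v7 = True.
(~v7 \/ v4): since v7 = True, the clause reduces to (v4). v4 = True.
(~v6 \/ ~v4): since v4 = True, the clause reduces to (~v6). v6 = False.
(v2 \/ v6) with v6 = False leaves only v2, so v2 = True.
(~v2 \/ v1): since v2 = True, the clause reduces to (v1). v1 = True.
(~v3 \/ ~v1) with v1 = True leaves only ~v3, so v3 = False.
(v8 \/ v3): since v3 = False, the clause reduces to (v8). v8 = True.

True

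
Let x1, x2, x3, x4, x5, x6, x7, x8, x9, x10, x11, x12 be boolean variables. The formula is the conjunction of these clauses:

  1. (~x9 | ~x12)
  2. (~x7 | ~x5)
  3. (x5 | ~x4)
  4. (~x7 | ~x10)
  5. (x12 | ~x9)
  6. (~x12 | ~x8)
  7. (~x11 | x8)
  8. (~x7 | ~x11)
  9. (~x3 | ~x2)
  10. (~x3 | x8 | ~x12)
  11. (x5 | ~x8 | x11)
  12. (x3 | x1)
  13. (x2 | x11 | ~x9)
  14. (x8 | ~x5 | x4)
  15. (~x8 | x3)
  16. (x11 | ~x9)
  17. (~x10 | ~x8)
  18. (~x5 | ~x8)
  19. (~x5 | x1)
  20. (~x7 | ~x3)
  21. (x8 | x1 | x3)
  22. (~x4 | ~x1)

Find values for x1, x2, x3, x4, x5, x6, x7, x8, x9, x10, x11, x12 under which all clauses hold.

x1=F, x2=F, x3=T, x4=F, x5=F, x6=F, x7=F, x8=F, x9=F, x10=F, x11=F, x12=F

x7 occurs only negated in the remaining clauses — set x7 = False.
Pure literal: x9 appears only negated; assign x9 = False.
Branch on x1: take x1 = False.
  then x3 is forced to True.
  then x2 is forced to False.
  then x5 is forced to False.
  then x4 is forced to False.
Try x8 = False.
  then x11 is forced to False.
  then x12 is forced to False.
x6, x10 are now unconstrained; take x6 = False, x10 = False.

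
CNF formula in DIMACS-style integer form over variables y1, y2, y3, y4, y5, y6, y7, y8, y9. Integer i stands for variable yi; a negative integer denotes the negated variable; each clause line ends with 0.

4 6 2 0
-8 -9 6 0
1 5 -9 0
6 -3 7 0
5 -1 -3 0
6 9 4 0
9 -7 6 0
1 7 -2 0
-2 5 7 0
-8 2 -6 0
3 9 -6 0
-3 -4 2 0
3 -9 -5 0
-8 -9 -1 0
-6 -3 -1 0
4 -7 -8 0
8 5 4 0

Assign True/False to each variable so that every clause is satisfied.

y1 = T, y2 = F, y3 = F, y4 = T, y5 = F, y6 = F, y7 = F, y8 = F, y9 = F

Set y1 = True and propagate.
Try y2 = False.
Branch on y3: take y3 = False.
The remaining clauses are satisfied by y4 = True, y5 = False, y6 = False, y7 = False, y8 = False, y9 = False.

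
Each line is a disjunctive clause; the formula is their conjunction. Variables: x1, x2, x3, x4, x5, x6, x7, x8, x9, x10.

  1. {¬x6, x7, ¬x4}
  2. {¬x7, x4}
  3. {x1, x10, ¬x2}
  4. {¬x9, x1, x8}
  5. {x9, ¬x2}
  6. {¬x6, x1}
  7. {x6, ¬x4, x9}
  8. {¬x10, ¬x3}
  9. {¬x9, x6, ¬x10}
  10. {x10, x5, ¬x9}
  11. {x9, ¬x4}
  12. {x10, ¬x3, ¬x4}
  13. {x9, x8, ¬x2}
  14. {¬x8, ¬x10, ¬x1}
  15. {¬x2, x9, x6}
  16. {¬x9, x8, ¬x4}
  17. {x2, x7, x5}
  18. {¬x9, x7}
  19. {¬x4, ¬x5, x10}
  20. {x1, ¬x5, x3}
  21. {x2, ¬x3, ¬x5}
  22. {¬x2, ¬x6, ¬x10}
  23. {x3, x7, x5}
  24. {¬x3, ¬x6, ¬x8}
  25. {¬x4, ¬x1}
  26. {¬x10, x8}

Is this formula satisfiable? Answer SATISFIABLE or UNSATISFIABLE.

SATISFIABLE

Set x1 = True and propagate.
  then x4 is forced to False.
  then x7 is forced to False.
  then x9 is forced to False.
  then x2 is forced to False.
  then x5 is forced to True.
  then x3 is forced to False.
Try x8 = True.
  then x10 is forced to False.
x6 is now unconstrained; take x6 = False.
So x1=1  x2=0  x3=0  x4=0  x5=1  x6=0  x7=0  x8=1  x9=0  x10=0 is a satisfying assignment.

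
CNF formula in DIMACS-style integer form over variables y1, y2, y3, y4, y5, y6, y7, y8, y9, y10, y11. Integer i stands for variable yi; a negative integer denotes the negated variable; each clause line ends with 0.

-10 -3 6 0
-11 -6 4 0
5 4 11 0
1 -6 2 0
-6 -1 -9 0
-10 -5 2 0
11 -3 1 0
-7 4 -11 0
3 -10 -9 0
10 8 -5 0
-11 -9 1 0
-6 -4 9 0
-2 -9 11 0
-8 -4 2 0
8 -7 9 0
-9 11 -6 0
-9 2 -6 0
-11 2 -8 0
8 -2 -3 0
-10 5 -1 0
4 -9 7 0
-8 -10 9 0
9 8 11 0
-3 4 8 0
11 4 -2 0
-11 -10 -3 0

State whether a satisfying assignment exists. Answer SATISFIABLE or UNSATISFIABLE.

SATISFIABLE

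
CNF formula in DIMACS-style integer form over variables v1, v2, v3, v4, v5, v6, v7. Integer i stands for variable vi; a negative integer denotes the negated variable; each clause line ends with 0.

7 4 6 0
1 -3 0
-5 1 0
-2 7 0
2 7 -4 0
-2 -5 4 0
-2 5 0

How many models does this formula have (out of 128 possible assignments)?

Split on v2, then v4.
  v2=T, v4=T: remaining (v1,v3,v5,v6,v7) ∈ {(T,F,T,F,T); (T,F,T,T,T); (T,T,T,F,T); (T,T,T,T,T)} — 4.
  v2=T, v4=F: a clause becomes empty — 0.
  v2=F, v4=T: v6 free; 5 ways for (v1,v3,v5,v7) × 2^1 = 10.
  v2=F, v4=F: 15 of the 32 assignments to (v1,v3,v5,v6,v7) work.
Total: 4 + 0 + 10 + 15 = 29.

29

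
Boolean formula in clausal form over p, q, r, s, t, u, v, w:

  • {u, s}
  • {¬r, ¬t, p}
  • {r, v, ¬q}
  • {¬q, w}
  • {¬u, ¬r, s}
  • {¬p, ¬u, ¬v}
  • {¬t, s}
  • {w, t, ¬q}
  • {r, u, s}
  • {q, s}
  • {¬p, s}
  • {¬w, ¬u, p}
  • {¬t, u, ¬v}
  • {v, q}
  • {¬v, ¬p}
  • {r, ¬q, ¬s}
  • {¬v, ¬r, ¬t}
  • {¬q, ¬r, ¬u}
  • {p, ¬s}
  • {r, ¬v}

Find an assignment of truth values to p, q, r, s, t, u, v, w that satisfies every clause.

Try p = True.
  then s is forced to True.
  then v is forced to False.
  then q is forced to True.
  then r is forced to True.
  then w is forced to True.
  then u is forced to False.
t is now unconstrained; take t = True.

p=T, q=T, r=T, s=T, t=T, u=F, v=F, w=T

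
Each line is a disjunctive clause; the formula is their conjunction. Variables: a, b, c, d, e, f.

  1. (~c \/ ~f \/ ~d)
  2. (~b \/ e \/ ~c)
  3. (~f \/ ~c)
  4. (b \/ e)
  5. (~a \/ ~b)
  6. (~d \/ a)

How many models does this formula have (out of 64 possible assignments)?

14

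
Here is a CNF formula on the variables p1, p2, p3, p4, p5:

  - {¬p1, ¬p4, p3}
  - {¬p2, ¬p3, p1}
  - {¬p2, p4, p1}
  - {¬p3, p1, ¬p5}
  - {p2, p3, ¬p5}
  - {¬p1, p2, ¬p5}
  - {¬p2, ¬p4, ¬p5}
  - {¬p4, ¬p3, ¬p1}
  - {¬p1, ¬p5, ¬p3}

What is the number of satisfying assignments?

Case analysis on p1 and p3:
  p1=T, p3=T: remaining (p2,p4,p5) ∈ {(F,F,F); (T,F,F)} — 2.
  p1=T, p3=F: remaining (p2,p4,p5) ∈ {(F,F,F); (T,F,F); (T,F,T)} — 3.
  p1=F, p3=T: remaining (p2,p4,p5) ∈ {(F,F,F); (F,T,F)} — 2.
  p1=F, p3=F: remaining (p2,p4,p5) ∈ {(F,F,F); (F,T,F); (T,T,F)} — 3.
Total: 2 + 3 + 2 + 3 = 10.

10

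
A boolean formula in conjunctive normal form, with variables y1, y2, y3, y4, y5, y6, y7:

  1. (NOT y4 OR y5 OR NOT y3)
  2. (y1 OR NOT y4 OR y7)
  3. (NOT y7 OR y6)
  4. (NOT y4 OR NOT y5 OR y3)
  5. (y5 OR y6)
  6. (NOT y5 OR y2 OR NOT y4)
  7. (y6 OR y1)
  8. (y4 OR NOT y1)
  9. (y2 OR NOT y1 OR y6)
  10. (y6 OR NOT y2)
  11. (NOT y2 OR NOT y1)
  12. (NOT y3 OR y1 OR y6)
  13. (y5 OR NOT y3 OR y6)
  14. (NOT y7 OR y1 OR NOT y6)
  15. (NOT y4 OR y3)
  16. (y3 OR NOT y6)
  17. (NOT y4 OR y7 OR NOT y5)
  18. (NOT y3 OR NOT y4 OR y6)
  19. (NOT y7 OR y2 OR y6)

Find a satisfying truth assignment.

Branch on y1: take y1 = False.
  then y6 is forced to True.
  then y7 is forced to False.
  then y4 is forced to False.
  then y3 is forced to True.
y2, y5 are now unconstrained; take y2 = False, y5 = True.

y1=F, y2=F, y3=T, y4=F, y5=T, y6=T, y7=F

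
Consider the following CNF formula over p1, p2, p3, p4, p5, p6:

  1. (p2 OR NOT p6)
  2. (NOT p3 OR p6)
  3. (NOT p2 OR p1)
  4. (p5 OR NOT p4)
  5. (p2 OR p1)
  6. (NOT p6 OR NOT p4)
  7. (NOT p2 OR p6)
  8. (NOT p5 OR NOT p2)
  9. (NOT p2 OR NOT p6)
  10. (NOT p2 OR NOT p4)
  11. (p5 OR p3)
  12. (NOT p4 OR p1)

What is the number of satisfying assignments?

2

The models are:
  p1=1 p2=0 p3=0 p4=0 p5=1 p6=0
  p1=1 p2=0 p3=0 p4=1 p5=1 p6=0
That's 2 in total.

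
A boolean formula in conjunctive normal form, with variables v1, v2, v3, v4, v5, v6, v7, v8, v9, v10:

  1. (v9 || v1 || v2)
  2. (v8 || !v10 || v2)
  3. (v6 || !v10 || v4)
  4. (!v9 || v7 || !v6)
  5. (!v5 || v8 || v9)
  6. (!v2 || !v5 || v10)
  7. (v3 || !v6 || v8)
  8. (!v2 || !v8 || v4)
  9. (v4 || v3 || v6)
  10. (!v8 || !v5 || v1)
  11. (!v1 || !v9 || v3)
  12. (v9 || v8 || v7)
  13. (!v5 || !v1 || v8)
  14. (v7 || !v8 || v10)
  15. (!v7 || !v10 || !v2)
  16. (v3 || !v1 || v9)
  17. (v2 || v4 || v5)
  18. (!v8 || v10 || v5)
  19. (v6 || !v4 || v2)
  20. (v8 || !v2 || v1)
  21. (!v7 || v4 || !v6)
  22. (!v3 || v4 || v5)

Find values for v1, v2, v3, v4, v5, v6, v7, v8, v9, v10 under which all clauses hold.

Set v1 = False and propagate.
Set v2 = False and propagate.
  then v9 is forced to True.
Set v3 = True and propagate.
For the remaining variables, v4 = True, v5 = False, v6 = True, v7 = True, v8 = False, v10 = False works.
Every clause has at least one true literal under this assignment.

v1=False  v2=False  v3=True  v4=True  v5=False  v6=True  v7=True  v8=False  v9=True  v10=False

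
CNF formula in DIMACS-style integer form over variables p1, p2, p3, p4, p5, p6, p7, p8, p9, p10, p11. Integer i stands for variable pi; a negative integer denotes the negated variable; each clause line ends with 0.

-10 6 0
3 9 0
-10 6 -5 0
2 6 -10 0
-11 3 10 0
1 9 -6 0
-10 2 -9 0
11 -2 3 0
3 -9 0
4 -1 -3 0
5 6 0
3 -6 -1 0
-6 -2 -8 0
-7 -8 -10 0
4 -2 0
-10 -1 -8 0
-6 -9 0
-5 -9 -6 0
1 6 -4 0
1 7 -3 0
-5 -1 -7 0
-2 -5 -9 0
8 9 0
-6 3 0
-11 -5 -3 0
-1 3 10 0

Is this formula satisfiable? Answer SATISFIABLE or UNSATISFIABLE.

SATISFIABLE

Try p1 = False.
Set p2 = False and propagate.
Branch on p3: take p3 = True.
  then p7 is forced to True.
For the remaining variables, p4 = False, p5 = True, p6 = False, p8 = True, p9 = False, p10 = False, p11 = False works.
So p1=F, p2=F, p3=T, p4=F, p5=T, p6=F, p7=T, p8=T, p9=F, p10=F, p11=F is a satisfying assignment.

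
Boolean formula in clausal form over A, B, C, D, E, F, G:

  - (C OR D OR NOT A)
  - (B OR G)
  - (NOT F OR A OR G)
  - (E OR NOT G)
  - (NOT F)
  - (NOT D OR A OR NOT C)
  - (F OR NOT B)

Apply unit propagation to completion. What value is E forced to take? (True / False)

True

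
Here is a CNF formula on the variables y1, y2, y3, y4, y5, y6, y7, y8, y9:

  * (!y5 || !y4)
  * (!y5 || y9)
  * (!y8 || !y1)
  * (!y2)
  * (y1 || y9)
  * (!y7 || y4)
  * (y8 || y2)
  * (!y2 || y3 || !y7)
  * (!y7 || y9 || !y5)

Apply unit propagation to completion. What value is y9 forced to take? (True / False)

(!y2) is a unit clause: y2 = False.
From (y8 || y2) and y2 = False: y8 = True.
From (!y8 || !y1) and y8 = True: y1 = False.
(y1 || y9): since y1 = False, the clause reduces to (y9). y9 = True.

True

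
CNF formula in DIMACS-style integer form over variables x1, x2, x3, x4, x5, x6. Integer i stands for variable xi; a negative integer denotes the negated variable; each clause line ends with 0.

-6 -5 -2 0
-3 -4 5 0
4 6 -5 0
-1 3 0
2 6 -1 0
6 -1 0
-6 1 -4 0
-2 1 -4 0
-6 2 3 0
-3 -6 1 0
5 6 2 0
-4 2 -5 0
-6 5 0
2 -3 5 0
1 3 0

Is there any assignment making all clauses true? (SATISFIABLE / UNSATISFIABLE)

SATISFIABLE

Branch on x1: take x1 = True.
  then x3 is forced to True.
  then x6 is forced to True.
  then x5 is forced to True.
  then x2 is forced to False.
  then x4 is forced to False.
So x1=True  x2=False  x3=True  x4=False  x5=True  x6=True is a satisfying assignment.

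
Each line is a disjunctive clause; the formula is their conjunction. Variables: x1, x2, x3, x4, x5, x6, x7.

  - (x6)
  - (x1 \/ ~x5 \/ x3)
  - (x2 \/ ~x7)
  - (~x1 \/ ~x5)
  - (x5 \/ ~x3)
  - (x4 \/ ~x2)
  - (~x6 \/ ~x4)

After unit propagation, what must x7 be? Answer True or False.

(x6) stands alone — x6 = True.
From (~x4 \/ ~x6) and x6 = True: x4 = False.
(x4 \/ ~x2) with x4 = False leaves only ~x2, so x2 = False.
(x2 \/ ~x7) with x2 = False leaves only ~x7, so x7 = False.

False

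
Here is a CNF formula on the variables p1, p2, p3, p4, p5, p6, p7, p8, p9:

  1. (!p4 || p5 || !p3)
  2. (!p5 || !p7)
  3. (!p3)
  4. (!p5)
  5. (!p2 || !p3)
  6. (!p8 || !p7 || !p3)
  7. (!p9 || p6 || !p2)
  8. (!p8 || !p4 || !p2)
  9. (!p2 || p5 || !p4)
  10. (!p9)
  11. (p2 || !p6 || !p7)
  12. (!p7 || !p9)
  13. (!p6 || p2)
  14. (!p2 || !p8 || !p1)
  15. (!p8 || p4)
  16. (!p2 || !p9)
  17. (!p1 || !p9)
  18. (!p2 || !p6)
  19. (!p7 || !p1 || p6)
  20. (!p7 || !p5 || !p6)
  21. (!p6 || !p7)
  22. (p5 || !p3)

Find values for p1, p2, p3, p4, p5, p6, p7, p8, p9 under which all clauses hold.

p1=F, p2=F, p3=F, p4=F, p5=F, p6=F, p7=F, p8=F, p9=F

The clause (!p3) is unit: p3 must be False.
The clause (!p5) is unit: p5 must be False.
The clause (!p9) is unit: p9 must be False.
p1 occurs only negated in the remaining clauses — set p1 = False.
p7 occurs only negated in the remaining clauses — set p7 = False.
Branch on p2: take p2 = False.
  then p6 is forced to False.
Branch on p4: take p4 = False.
  then p8 is forced to False.
Check each clause:
  1. (p5 || !p4 || !p3) — !p3 is true.
  2. (!p5 || !p7) — !p7 is true.
  3. (!p3) — !p3 is true.
  4. (!p5) — !p5 is true.
  5. (!p2 || !p3) — !p3 is true.
  6. (!p7 || !p8 || !p3) — !p8 is true.
  7. (!p2 || p6 || !p9) — !p9 is true.
  8. (!p2 || !p8 || !p4) — !p8 is true.
  9. (!p2 || !p4 || p5) — !p4 is true.
  10. (!p9) — !p9 is true.
  11. (!p7 || !p6 || p2) — !p7 is true.
  12. (!p7 || !p9) — !p7 is true.
  13. (p2 || !p6) — !p6 is true.
  14. (!p1 || !p8 || !p2) — !p8 is true.
  15. (!p8 || p4) — !p8 is true.
  16. (!p9 || !p2) — !p2 is true.
  17. (!p1 || !p9) — !p1 is true.
  18. (!p6 || !p2) — !p6 is true.
  19. (p6 || !p7 || !p1) — !p7 is true.
  20. (!p5 || !p6 || !p7) — !p7 is true.
  21. (!p6 || !p7) — !p7 is true.
  22. (p5 || !p3) — !p3 is true.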